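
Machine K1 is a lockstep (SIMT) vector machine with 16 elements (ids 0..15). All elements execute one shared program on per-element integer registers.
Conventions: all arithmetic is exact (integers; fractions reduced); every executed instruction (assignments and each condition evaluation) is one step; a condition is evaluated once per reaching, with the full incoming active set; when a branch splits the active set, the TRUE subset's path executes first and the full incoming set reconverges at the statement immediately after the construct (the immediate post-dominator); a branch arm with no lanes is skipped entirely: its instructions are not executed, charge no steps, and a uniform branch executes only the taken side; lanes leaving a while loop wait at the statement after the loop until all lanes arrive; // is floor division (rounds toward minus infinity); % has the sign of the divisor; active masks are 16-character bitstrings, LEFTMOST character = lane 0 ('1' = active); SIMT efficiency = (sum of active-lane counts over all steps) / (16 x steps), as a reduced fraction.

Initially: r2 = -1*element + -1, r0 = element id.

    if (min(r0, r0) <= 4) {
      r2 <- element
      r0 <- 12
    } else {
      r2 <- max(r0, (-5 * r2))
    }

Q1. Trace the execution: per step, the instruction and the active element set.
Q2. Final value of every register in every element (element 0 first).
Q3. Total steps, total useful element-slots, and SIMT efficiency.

step 0: eval (min(r0, r0) <= 4)      1111111111111111
step 1: r2 <- element                1111100000000000
step 2: r0 <- 12                     1111100000000000
step 3: r2 <- max(r0, (-5 * r2))     0000011111111111

Answer: 4 steps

r2: 0,1,2,3,4,30,35,40,45,50,55,60,65,70,75,80
r0: 12,12,12,12,12,5,6,7,8,9,10,11,12,13,14,15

steps = 4; useful = 37; efficiency = 37/64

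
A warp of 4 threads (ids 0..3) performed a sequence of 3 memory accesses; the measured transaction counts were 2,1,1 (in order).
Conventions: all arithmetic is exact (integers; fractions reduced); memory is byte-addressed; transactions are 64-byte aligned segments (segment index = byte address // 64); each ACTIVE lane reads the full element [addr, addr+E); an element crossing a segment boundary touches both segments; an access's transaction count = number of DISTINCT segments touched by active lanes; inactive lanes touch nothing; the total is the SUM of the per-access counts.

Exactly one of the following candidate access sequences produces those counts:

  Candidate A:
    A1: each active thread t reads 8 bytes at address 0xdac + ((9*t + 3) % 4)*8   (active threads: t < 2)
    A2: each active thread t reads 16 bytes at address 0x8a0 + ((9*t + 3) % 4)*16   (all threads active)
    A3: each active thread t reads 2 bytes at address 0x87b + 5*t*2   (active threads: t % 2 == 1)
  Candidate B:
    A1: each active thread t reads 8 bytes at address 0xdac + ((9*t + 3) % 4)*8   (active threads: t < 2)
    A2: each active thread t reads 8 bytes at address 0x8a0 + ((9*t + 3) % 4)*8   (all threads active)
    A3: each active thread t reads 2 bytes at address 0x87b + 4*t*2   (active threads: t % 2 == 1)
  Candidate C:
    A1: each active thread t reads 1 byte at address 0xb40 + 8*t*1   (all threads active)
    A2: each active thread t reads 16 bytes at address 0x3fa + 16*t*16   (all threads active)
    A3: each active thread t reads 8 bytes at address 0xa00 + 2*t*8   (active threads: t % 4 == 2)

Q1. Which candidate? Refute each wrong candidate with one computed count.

A: A2 gives 2 transactions, not 1
C: A1 gives 1 transaction, not 2
B: all counts match (2,1,1)

Answer: B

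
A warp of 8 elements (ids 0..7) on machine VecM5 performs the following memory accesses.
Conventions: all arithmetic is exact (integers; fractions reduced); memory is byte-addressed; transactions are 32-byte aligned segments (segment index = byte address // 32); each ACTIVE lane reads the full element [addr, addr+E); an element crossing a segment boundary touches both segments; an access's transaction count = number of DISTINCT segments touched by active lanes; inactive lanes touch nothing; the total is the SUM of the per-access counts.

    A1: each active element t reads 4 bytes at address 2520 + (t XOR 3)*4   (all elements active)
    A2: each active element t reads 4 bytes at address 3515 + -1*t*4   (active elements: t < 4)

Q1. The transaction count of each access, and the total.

A1: 2 transactions
A2: 1 transaction

Answer: 2,1; total 3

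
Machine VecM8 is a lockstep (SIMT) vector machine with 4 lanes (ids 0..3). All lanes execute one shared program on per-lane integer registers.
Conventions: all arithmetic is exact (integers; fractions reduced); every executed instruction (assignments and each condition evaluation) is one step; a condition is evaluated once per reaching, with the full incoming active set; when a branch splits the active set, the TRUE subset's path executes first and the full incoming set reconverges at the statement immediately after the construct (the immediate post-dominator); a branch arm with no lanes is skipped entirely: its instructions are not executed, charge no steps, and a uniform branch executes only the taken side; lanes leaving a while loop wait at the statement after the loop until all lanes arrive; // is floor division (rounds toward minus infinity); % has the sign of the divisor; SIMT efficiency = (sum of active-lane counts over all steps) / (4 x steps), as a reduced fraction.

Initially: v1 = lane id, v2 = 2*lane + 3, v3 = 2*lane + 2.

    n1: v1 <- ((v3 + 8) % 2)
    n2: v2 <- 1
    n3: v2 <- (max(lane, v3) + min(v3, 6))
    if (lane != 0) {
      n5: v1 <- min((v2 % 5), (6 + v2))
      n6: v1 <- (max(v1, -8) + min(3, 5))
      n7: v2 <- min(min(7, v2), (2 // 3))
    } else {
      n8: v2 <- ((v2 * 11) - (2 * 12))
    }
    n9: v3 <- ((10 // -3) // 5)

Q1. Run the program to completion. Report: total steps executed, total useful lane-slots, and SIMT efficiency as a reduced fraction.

Answer: 9 steps, 30 useful, 5/6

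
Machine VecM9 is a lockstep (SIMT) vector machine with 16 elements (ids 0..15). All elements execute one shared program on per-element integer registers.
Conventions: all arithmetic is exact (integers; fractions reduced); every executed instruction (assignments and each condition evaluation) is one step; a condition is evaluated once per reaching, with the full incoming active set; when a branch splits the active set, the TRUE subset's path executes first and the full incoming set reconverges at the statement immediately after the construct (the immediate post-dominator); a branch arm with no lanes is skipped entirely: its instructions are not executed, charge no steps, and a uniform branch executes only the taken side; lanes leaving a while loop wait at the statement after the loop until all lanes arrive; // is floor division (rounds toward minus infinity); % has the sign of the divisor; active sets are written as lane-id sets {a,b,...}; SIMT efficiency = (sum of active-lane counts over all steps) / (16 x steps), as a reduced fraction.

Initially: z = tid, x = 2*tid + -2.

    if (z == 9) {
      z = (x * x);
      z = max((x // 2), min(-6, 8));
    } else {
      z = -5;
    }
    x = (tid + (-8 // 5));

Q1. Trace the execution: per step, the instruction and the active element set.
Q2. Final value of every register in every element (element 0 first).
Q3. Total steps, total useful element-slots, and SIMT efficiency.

step 0: eval (z == 9)                {0,1,2,3,4,5,6,7,8,9,10,11,12,13,14,15}
step 1: z <- (x * x)                 {9}
step 2: z <- max((x // 2), min(-6, 8)) {9}
step 3: z <- -5                      {0,1,2,3,4,5,6,7,8,10,11,12,13,14,15}
step 4: x <- (tid + (-8 // 5))       {0,1,2,3,4,5,6,7,8,9,10,11,12,13,14,15}

Answer: 5 steps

z: -5,-5,-5,-5,-5,-5,-5,-5,-5,8,-5,-5,-5,-5,-5,-5
x: -2,-1,0,1,2,3,4,5,6,7,8,9,10,11,12,13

steps = 5; useful = 49; efficiency = 49/80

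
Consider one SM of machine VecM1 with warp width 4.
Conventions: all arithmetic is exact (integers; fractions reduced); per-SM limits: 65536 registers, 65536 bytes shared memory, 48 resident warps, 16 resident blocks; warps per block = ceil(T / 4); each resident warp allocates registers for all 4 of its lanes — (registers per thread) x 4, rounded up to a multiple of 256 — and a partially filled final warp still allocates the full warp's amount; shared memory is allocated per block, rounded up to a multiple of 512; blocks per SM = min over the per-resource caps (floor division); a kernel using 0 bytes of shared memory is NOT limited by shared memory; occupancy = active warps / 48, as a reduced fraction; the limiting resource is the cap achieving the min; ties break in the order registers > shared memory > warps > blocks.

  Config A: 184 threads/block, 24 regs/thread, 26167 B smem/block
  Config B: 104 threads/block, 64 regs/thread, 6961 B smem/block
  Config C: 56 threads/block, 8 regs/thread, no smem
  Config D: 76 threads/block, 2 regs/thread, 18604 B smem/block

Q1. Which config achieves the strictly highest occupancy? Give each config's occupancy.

occupancies: A 23/24, B 13/24, C 7/8, D 19/24

Answer: A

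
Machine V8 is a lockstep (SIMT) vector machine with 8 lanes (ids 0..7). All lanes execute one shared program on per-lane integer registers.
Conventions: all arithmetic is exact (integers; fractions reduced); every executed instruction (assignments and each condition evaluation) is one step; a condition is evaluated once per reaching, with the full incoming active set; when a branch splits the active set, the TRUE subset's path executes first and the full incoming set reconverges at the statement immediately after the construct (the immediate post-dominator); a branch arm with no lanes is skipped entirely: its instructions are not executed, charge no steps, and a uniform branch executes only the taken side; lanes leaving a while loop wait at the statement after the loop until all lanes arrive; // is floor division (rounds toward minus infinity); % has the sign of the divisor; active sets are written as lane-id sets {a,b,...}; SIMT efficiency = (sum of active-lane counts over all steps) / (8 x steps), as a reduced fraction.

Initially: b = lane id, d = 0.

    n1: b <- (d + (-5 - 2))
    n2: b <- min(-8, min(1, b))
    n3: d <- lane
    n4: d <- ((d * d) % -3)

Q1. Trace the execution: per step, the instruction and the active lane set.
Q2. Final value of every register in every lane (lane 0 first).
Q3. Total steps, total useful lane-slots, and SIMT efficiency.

step 0: b <- (d + (-5 - 2))          {0,1,2,3,4,5,6,7}
step 1: b <- min(-8, min(1, b))      {0,1,2,3,4,5,6,7}
step 2: d <- lane                    {0,1,2,3,4,5,6,7}
step 3: d <- ((d * d) % -3)          {0,1,2,3,4,5,6,7}

Answer: 4 steps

b: -8,-8,-8,-8,-8,-8,-8,-8
d: 0,-2,-2,0,-2,-2,0,-2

steps = 4; useful = 32; efficiency = 32/32 = 1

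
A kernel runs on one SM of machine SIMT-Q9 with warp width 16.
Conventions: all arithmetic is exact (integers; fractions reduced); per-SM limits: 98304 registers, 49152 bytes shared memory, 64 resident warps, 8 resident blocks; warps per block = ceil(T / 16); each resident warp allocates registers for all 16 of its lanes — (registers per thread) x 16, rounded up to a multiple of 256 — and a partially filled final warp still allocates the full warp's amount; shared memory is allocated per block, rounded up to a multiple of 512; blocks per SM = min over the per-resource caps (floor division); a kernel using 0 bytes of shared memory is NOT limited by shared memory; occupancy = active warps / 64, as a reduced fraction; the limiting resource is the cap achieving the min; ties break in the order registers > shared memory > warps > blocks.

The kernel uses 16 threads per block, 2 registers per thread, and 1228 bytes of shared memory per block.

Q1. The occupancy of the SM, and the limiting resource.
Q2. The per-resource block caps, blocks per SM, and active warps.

Answer: occupancy 1/8, limited by blocks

registers: 384 blocks
shared memory: 32 blocks
warps: 64 blocks
blocks: 8 blocks

Answer: 8 blocks, 8 active warps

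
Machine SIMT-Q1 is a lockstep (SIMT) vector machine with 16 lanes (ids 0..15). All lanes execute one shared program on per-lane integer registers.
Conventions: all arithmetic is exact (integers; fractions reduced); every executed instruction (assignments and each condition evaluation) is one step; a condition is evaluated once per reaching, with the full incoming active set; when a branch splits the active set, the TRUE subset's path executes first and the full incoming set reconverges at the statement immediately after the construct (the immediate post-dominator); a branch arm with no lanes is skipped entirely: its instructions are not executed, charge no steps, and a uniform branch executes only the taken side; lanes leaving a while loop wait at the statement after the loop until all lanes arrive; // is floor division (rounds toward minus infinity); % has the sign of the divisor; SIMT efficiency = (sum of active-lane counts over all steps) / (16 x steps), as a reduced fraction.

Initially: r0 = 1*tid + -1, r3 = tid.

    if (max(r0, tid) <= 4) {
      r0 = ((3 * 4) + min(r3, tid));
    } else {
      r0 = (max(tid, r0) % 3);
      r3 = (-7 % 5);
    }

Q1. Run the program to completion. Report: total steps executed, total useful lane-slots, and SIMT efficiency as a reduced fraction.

Answer: 4 steps, 43 useful, 43/64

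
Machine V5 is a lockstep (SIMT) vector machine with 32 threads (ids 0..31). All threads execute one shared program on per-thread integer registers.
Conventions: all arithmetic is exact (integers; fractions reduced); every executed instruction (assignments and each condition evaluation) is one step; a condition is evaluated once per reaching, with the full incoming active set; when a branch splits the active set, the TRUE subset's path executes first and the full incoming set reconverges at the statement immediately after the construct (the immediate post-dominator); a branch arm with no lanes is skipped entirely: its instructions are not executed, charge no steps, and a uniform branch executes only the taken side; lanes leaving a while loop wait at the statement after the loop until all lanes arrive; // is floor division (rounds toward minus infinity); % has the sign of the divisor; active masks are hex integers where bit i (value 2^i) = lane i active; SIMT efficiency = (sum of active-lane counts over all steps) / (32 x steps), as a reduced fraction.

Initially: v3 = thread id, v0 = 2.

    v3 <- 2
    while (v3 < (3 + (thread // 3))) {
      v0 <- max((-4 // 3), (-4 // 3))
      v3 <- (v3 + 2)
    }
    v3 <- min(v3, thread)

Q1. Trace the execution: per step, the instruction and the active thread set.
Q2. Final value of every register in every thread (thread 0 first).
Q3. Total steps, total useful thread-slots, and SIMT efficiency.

step 0: v3 <- 2                      0xffffffff
step 1: eval (v3 < (3 + (thread // 3))) 0xffffffff
step 2: v0 <- max((-4 // 3), (-4 // 3)) 0xffffffff
step 3: v3 <- (v3 + 2)               0xffffffff
step 4: eval (v3 < (3 + (thread // 3))) 0xffffffff
step 5: v0 <- max((-4 // 3), (-4 // 3)) 0xffffffc0
step 6: v3 <- (v3 + 2)               0xffffffc0
step 7: eval (v3 < (3 + (thread // 3))) 0xffffffc0
step 8: v0 <- max((-4 // 3), (-4 // 3)) 0xfffff000
step 9: v3 <- (v3 + 2)               0xfffff000
step 10: eval (v3 < (3 + (thread // 3))) 0xfffff000
step 11: v0 <- max((-4 // 3), (-4 // 3)) 0xfffc0000
step 12: v3 <- (v3 + 2)               0xfffc0000
step 13: eval (v3 < (3 + (thread // 3))) 0xfffc0000
step 14: v0 <- max((-4 // 3), (-4 // 3)) 0xff000000
step 15: v3 <- (v3 + 2)               0xff000000
step 16: eval (v3 < (3 + (thread // 3))) 0xff000000
step 17: v0 <- max((-4 // 3), (-4 // 3)) 0xc0000000
step 18: v3 <- (v3 + 2)               0xc0000000
step 19: eval (v3 < (3 + (thread // 3))) 0xc0000000
step 20: v3 <- min(v3, thread)        0xffffffff

Answer: 21 steps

v3: 0,1,2,3,4,4,6,6,6,6,6,6,8,8,8,8,8,8,10,10,10,10,10,10,12,12,12,12,12,12,14,14
v0: -2,-2,-2,-2,-2,-2,-2,-2,-2,-2,-2,-2,-2,-2,-2,-2,-2,-2,-2,-2,-2,-2,-2,-2,-2,-2,-2,-2,-2,-2,-2,-2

steps = 21; useful = 402; efficiency = 402/672 = 67/112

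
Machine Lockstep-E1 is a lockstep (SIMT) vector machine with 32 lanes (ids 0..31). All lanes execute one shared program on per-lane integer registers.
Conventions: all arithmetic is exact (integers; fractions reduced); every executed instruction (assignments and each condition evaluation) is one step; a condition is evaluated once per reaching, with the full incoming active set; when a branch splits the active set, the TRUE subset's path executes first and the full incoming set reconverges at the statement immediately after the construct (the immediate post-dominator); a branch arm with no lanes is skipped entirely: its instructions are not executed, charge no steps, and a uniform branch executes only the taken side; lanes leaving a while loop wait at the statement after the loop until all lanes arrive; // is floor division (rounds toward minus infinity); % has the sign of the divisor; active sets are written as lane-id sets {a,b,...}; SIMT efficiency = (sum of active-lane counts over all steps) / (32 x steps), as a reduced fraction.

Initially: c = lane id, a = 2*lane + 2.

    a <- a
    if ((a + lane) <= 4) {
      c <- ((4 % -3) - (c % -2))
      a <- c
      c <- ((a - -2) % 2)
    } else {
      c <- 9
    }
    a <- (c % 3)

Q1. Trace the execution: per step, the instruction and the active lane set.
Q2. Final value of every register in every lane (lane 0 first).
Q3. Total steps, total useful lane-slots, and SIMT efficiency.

step 0: a <- a                       {0,1,2,3,4,5,6,7,8,9,10,11,12,13,14,15,16,17,18,19,20,21,22,23,24,25,26,27,28,29,30,31}
step 1: eval ((a + lane) <= 4)       {0,1,2,3,4,5,6,7,8,9,10,11,12,13,14,15,16,17,18,19,20,21,22,23,24,25,26,27,28,29,30,31}
step 2: c <- ((4 % -3) - (c % -2))   {0}
step 3: a <- c                       {0}
step 4: c <- ((a - -2) % 2)          {0}
step 5: c <- 9                       {1,2,3,4,5,6,7,8,9,10,11,12,13,14,15,16,17,18,19,20,21,22,23,24,25,26,27,28,29,30,31}
step 6: a <- (c % 3)                 {0,1,2,3,4,5,6,7,8,9,10,11,12,13,14,15,16,17,18,19,20,21,22,23,24,25,26,27,28,29,30,31}

Answer: 7 steps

c: 0,9,9,9,9,9,9,9,9,9,9,9,9,9,9,9,9,9,9,9,9,9,9,9,9,9,9,9,9,9,9,9
a: 0,0,0,0,0,0,0,0,0,0,0,0,0,0,0,0,0,0,0,0,0,0,0,0,0,0,0,0,0,0,0,0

steps = 7; useful = 130; efficiency = 130/224 = 65/112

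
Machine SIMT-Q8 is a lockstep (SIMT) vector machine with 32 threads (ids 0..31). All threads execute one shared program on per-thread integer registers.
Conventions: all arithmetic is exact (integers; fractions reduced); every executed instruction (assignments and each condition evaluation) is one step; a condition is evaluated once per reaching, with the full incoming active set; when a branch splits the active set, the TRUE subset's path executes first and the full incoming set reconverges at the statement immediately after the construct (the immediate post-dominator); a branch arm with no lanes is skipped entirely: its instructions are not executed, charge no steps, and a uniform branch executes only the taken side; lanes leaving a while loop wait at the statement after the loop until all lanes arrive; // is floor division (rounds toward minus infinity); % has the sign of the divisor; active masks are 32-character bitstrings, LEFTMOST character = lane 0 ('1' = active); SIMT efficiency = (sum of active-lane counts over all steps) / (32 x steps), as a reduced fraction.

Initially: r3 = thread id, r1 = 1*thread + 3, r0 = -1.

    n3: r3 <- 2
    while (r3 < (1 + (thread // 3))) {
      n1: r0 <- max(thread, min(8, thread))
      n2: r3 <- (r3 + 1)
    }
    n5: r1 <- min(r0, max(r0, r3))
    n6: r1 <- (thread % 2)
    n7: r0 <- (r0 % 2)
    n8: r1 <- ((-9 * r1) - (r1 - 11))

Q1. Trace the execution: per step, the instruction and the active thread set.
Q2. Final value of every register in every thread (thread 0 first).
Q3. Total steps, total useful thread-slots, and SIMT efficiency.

step 0: r3 <- 2                      11111111111111111111111111111111
step 1: eval (r3 < (1 + (thread // 3))) 11111111111111111111111111111111
step 2: r0 <- max(thread, min(8, thread)) 00000011111111111111111111111111
step 3: r3 <- (r3 + 1)               00000011111111111111111111111111
step 4: eval (r3 < (1 + (thread // 3))) 00000011111111111111111111111111
step 5: r0 <- max(thread, min(8, thread)) 00000000011111111111111111111111
step 6: r3 <- (r3 + 1)               00000000011111111111111111111111
step 7: eval (r3 < (1 + (thread // 3))) 00000000011111111111111111111111
step 8: r0 <- max(thread, min(8, thread)) 00000000000011111111111111111111
step 9: r3 <- (r3 + 1)               00000000000011111111111111111111
step 10: eval (r3 < (1 + (thread // 3))) 00000000000011111111111111111111
step 11: r0 <- max(thread, min(8, thread)) 00000000000000011111111111111111
step 12: r3 <- (r3 + 1)               00000000000000011111111111111111
step 13: eval (r3 < (1 + (thread // 3))) 00000000000000011111111111111111
step 14: r0 <- max(thread, min(8, thread)) 00000000000000000011111111111111
step 15: r3 <- (r3 + 1)               00000000000000000011111111111111
step 16: eval (r3 < (1 + (thread // 3))) 00000000000000000011111111111111
step 17: r0 <- max(thread, min(8, thread)) 00000000000000000000011111111111
step 18: r3 <- (r3 + 1)               00000000000000000000011111111111
step 19: eval (r3 < (1 + (thread // 3))) 00000000000000000000011111111111
step 20: r0 <- max(thread, min(8, thread)) 00000000000000000000000011111111
step 21: r3 <- (r3 + 1)               00000000000000000000000011111111
step 22: eval (r3 < (1 + (thread // 3))) 00000000000000000000000011111111
step 23: r0 <- max(thread, min(8, thread)) 00000000000000000000000000011111
step 24: r3 <- (r3 + 1)               00000000000000000000000000011111
step 25: eval (r3 < (1 + (thread // 3))) 00000000000000000000000000011111
step 26: r0 <- max(thread, min(8, thread)) 00000000000000000000000000000011
step 27: r3 <- (r3 + 1)               00000000000000000000000000000011
step 28: eval (r3 < (1 + (thread // 3))) 00000000000000000000000000000011
step 29: r1 <- min(r0, max(r0, r3))   11111111111111111111111111111111
step 30: r1 <- (thread % 2)           11111111111111111111111111111111
step 31: r0 <- (r0 % 2)               11111111111111111111111111111111
step 32: r1 <- ((-9 * r1) - (r1 - 11)) 11111111111111111111111111111111

Answer: 33 steps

r3: 2,2,2,2,2,2,3,3,3,4,4,4,5,5,5,6,6,6,7,7,7,8,8,8,9,9,9,10,10,10,11,11
r1: 11,1,11,1,11,1,11,1,11,1,11,1,11,1,11,1,11,1,11,1,11,1,11,1,11,1,11,1,11,1,11,1
r0: 1,1,1,1,1,1,0,1,0,1,0,1,0,1,0,1,0,1,0,1,0,1,0,1,0,1,0,1,0,1,0,1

steps = 33; useful = 570; efficiency = 570/1056 = 95/176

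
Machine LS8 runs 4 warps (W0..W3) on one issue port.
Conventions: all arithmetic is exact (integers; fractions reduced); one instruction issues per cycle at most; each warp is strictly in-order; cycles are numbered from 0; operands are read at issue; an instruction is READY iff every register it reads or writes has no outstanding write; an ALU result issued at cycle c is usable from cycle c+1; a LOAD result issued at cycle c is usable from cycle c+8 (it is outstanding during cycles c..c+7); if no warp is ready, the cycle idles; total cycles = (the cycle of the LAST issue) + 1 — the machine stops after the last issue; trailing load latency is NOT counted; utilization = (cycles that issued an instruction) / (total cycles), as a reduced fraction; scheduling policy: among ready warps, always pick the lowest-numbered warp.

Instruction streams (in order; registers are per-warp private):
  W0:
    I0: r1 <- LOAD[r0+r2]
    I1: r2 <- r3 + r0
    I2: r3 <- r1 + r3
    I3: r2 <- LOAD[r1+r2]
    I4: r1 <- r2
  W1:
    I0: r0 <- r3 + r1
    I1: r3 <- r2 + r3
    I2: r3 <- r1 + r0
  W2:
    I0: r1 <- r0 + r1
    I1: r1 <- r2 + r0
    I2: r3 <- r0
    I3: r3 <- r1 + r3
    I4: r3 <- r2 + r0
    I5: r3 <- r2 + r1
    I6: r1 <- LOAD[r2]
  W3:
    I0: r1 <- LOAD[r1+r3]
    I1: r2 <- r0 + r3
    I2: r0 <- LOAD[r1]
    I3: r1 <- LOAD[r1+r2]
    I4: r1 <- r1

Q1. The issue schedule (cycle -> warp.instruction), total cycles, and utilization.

cycle 0: W0.I0
cycle 1: W0.I1
cycle 2: W1.I0
cycle 3: W1.I1
cycle 4: W1.I2
cycle 5: W2.I0
cycle 6: W2.I1
cycle 7: W2.I2
cycle 8: W0.I2
cycle 9: W0.I3
cycle 10: W2.I3
cycle 11: W2.I4
cycle 12: W2.I5
cycle 13: W2.I6
cycle 14: W3.I0
cycle 15: W3.I1
cycle 16: idle
cycle 17: W0.I4
cycle 18: idle
cycle 19: idle
cycle 20: idle
cycle 21: idle
cycle 22: W3.I2
cycle 23: W3.I3
cycle 24: idle
cycle 25: idle
cycle 26: idle
cycle 27: idle
cycle 28: idle
cycle 29: idle
cycle 30: idle
cycle 31: W3.I4

Answer: 32 cycles, utilization 5/8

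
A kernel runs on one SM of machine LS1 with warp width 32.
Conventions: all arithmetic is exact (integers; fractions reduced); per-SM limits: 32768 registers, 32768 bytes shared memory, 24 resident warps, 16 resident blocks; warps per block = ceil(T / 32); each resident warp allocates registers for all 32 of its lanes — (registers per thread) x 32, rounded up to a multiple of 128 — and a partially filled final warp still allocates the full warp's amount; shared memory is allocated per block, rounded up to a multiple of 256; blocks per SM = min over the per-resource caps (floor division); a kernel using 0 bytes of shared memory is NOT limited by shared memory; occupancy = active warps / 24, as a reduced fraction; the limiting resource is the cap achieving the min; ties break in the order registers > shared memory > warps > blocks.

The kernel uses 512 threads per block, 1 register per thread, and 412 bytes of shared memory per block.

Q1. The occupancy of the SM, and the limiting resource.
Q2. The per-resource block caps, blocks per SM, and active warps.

Answer: occupancy 2/3, limited by warps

registers: 16 blocks
shared memory: 64 blocks
warps: 1 block
blocks: 16 blocks

Answer: 1 block, 16 active warps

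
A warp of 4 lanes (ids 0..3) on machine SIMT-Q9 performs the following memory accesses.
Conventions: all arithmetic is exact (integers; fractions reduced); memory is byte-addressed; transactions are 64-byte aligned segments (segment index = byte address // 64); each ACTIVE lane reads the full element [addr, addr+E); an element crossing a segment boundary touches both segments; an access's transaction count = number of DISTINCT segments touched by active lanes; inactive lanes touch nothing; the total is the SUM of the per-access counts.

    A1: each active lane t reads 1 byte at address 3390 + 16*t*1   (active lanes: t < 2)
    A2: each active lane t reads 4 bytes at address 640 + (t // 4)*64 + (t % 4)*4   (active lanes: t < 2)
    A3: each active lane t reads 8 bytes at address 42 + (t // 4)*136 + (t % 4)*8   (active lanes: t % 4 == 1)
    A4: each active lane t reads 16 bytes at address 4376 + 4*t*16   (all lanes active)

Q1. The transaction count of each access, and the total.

A1: 2 transactions
A2: 1 transaction
A3: 1 transaction
A4: 4 transactions

Answer: 2,1,1,4; total 8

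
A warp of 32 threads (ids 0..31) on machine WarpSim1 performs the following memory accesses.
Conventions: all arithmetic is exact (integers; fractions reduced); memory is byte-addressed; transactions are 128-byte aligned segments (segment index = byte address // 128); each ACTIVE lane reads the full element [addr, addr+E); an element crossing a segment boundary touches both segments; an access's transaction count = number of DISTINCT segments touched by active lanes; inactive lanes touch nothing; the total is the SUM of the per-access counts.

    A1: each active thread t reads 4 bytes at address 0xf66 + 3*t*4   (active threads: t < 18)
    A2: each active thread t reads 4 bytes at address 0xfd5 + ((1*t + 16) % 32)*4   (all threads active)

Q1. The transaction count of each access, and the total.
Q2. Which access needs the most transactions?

A1: 3 transactions
A2: 2 transactions

Answer: 3,2; total 5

Answer: A1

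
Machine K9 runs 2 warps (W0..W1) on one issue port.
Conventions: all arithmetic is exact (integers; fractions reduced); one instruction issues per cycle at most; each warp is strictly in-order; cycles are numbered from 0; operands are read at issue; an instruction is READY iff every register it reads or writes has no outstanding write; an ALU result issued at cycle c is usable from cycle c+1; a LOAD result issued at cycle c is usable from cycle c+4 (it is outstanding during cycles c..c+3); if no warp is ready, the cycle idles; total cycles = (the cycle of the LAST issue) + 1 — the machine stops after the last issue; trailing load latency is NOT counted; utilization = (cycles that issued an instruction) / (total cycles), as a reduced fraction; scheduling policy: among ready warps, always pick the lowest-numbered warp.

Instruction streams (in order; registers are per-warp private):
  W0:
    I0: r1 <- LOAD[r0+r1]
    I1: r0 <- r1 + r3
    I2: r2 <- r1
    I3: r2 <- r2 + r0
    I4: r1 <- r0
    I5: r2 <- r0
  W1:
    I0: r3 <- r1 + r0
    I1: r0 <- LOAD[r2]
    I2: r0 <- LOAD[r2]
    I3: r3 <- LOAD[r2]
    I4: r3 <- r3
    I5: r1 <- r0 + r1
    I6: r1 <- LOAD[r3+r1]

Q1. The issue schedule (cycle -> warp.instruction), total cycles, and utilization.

cycle 0: W0.I0
cycle 1: W1.I0
cycle 2: W1.I1
cycle 3: idle
cycle 4: W0.I1
cycle 5: W0.I2
cycle 6: W0.I3
cycle 7: W0.I4
cycle 8: W0.I5
cycle 9: W1.I2
cycle 10: W1.I3
cycle 11: idle
cycle 12: idle
cycle 13: idle
cycle 14: W1.I4
cycle 15: W1.I5
cycle 16: W1.I6

Answer: 17 cycles, utilization 13/17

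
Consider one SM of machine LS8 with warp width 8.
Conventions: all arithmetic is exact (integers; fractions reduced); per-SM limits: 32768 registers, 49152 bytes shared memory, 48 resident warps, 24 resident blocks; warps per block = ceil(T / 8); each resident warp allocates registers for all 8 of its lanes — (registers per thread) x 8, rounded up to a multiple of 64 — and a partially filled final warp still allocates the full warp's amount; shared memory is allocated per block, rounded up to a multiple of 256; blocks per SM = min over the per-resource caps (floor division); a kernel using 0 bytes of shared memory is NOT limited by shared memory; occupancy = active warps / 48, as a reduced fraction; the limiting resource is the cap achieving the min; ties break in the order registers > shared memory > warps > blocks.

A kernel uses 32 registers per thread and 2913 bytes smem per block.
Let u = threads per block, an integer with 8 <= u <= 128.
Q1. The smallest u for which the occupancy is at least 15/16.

Answer: u = 17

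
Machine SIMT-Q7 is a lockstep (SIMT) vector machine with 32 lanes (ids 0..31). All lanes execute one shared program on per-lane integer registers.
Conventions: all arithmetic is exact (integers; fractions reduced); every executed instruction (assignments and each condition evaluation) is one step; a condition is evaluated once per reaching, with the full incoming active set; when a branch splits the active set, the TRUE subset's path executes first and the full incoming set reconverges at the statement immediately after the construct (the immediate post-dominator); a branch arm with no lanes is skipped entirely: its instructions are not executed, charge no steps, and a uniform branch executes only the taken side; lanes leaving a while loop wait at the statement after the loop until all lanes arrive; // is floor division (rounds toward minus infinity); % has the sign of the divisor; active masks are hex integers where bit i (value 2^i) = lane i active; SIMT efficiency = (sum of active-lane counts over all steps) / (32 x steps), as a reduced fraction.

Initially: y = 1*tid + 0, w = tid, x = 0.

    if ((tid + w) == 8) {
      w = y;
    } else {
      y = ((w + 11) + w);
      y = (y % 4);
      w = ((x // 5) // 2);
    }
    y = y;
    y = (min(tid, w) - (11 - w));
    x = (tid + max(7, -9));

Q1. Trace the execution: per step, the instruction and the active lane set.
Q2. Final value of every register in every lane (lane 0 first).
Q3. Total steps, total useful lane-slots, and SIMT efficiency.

step 0: eval ((tid + w) == 8)        0xffffffff
step 1: w <- y                       0x00000010
step 2: y <- ((w + 11) + w)          0xffffffef
step 3: y <- (y % 4)                 0xffffffef
step 4: w <- ((x // 5) // 2)         0xffffffef
step 5: y <- y                       0xffffffff
step 6: y <- (min(tid, w) - (11 - w)) 0xffffffff
step 7: x <- (tid + max(7, -9))      0xffffffff

Answer: 8 steps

y: -11,-11,-11,-11,-3,-11,-11,-11,-11,-11,-11,-11,-11,-11,-11,-11,-11,-11,-11,-11,-11,-11,-11,-11,-11,-11,-11,-11,-11,-11,-11,-11
w: 0,0,0,0,4,0,0,0,0,0,0,0,0,0,0,0,0,0,0,0,0,0,0,0,0,0,0,0,0,0,0,0
x: 7,8,9,10,11,12,13,14,15,16,17,18,19,20,21,22,23,24,25,26,27,28,29,30,31,32,33,34,35,36,37,38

steps = 8; useful = 222; efficiency = 222/256 = 111/128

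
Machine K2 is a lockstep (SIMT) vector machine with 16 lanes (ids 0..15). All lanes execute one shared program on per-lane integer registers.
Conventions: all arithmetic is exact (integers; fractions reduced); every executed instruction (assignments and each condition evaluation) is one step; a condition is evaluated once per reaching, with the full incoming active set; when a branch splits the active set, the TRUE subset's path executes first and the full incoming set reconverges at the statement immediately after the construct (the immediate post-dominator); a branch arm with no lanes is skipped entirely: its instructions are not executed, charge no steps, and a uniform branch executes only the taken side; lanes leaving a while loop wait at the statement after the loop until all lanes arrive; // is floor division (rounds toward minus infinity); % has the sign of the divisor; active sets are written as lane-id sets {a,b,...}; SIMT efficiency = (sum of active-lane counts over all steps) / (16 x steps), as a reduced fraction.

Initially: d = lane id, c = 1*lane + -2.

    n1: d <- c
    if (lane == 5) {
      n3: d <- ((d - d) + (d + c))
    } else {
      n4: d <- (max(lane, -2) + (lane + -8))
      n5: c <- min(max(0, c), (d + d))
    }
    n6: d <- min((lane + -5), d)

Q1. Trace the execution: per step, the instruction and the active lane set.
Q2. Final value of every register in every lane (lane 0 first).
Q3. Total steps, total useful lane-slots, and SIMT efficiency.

step 0: d <- c                       {0,1,2,3,4,5,6,7,8,9,10,11,12,13,14,15}
step 1: eval (lane == 5)             {0,1,2,3,4,5,6,7,8,9,10,11,12,13,14,15}
step 2: d <- ((d - d) + (d + c))     {5}
step 3: d <- (max(lane, -2) + (lane + -8)) {0,1,2,3,4,6,7,8,9,10,11,12,13,14,15}
step 4: c <- min(max(0, c), (d + d)) {0,1,2,3,4,6,7,8,9,10,11,12,13,14,15}
step 5: d <- min((lane + -5), d)     {0,1,2,3,4,5,6,7,8,9,10,11,12,13,14,15}

Answer: 6 steps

d: -8,-6,-4,-2,-1,0,1,2,3,4,5,6,7,8,9,10
c: -16,-12,-8,-4,0,3,4,5,6,7,8,9,10,11,12,13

steps = 6; useful = 79; efficiency = 79/96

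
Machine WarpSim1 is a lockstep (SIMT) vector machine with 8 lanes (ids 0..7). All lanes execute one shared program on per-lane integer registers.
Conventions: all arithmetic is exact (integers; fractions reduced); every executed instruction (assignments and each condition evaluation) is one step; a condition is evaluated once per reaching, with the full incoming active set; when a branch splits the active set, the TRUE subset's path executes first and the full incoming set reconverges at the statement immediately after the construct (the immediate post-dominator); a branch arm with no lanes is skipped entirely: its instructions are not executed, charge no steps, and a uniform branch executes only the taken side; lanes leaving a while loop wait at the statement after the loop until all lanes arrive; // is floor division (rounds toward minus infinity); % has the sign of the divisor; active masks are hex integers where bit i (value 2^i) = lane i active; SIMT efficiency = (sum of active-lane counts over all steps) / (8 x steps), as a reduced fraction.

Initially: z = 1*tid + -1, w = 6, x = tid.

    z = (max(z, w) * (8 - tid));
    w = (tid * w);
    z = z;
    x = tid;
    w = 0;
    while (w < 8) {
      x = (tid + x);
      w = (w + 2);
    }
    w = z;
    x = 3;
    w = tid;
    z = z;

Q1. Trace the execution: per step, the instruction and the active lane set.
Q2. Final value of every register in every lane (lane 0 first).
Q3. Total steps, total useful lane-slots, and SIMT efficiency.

step 0: z <- (max(z, w) * (8 - tid)) 0xff
step 1: w <- (tid * w)               0xff
step 2: z <- z                       0xff
step 3: x <- tid                     0xff
step 4: w <- 0                       0xff
step 5: eval (w < 8)                 0xff
step 6: x <- (tid + x)               0xff
step 7: w <- (w + 2)                 0xff
step 8: eval (w < 8)                 0xff
step 9: x <- (tid + x)               0xff
step 10: w <- (w + 2)                 0xff
step 11: eval (w < 8)                 0xff
step 12: x <- (tid + x)               0xff
step 13: w <- (w + 2)                 0xff
step 14: eval (w < 8)                 0xff
step 15: x <- (tid + x)               0xff
step 16: w <- (w + 2)                 0xff
step 17: eval (w < 8)                 0xff
step 18: w <- z                       0xff
step 19: x <- 3                       0xff
step 20: w <- tid                     0xff
step 21: z <- z                       0xff

Answer: 22 steps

z: 48,42,36,30,24,18,12,6
w: 0,1,2,3,4,5,6,7
x: 3,3,3,3,3,3,3,3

steps = 22; useful = 176; efficiency = 176/176 = 1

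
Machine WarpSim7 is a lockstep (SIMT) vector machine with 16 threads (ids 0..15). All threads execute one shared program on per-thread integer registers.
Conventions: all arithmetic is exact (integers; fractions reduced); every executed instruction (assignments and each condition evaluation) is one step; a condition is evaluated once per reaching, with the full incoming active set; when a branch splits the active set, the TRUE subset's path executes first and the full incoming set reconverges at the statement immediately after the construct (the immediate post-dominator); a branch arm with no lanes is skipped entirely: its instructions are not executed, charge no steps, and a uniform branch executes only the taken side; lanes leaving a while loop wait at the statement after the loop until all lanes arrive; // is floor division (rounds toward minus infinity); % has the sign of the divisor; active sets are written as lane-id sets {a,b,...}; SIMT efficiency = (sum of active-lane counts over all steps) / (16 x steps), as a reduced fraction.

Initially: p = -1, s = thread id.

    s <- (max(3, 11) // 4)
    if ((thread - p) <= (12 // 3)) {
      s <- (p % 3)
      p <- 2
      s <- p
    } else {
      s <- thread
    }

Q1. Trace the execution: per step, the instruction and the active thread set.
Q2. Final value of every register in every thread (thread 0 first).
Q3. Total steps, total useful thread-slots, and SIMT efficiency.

step 0: s <- (max(3, 11) // 4)       {0,1,2,3,4,5,6,7,8,9,10,11,12,13,14,15}
step 1: eval ((thread - p) <= (12 // 3)) {0,1,2,3,4,5,6,7,8,9,10,11,12,13,14,15}
step 2: s <- (p % 3)                 {0,1,2,3}
step 3: p <- 2                       {0,1,2,3}
step 4: s <- p                       {0,1,2,3}
step 5: s <- thread                  {4,5,6,7,8,9,10,11,12,13,14,15}

Answer: 6 steps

p: 2,2,2,2,-1,-1,-1,-1,-1,-1,-1,-1,-1,-1,-1,-1
s: 2,2,2,2,4,5,6,7,8,9,10,11,12,13,14,15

steps = 6; useful = 56; efficiency = 56/96 = 7/12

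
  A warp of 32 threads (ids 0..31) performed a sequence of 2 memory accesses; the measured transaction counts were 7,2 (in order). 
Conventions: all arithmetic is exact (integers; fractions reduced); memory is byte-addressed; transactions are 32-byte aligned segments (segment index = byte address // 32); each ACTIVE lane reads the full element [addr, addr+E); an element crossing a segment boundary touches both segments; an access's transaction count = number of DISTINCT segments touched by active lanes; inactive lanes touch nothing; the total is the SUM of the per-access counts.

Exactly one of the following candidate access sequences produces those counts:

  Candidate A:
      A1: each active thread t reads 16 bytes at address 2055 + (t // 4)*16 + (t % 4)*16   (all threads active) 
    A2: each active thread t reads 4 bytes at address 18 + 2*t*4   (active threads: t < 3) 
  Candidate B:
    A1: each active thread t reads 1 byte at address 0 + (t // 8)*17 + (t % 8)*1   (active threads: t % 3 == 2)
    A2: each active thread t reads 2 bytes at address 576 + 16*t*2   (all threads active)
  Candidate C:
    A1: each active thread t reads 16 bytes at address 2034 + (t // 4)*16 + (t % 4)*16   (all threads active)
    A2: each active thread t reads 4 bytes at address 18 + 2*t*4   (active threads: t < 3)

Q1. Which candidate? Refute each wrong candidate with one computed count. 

A: A1 gives 6 transactions, not 7
B: A1 gives 2 transactions, not 7
C: all counts match (7,2)

Answer: C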